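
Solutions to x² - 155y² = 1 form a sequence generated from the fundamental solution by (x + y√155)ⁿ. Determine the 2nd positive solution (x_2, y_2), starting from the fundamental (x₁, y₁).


Step 1: Find the fundamental solution (x₁, y₁) of x² - 155y² = 1.
  Expand √155 as a continued fraction. a₀ = ⌊√155⌋ = 12; iterate m_{k+1} = d_k·a_k − m_k, d_{k+1} = (155 − m_{k+1}²)/d_k, a_{k+1} = ⌊(a₀ + m_{k+1})/d_{k+1}⌋ (starting m₀ = 0, d₀ = 1), with convergents p_k = a_k·p_{k-1} + p_{k-2}, q_k = a_k·q_{k-1} + q_{k-2} (p₋₁ = 1, q₋₁ = 0):
  k = 0: a₀ = 12; p₀/q₀ = 12/1; p₀² − 155·q₀² = 144 − 155 = -11.
  k = 1: m = 12, d = 11, a = ⌊(12 + 12)/11⌋ = 2; p/q = (2·12 + 1)/(2·1 + 0) = 25/2; p² − 155·q² = 625 − 620 = 5.
  k = 2: m = 10, d = 5, a = ⌊(12 + 10)/5⌋ = 4; p/q = (4·25 + 12)/(4·2 + 1) = 112/9; p² − 155·q² = 12544 − 12555 = -11.
  k = 3: m = 10, d = 11, a = ⌊(12 + 10)/11⌋ = 2; p/q = (2·112 + 25)/(2·9 + 2) = 249/20; p² − 155·q² = 62001 − 62000 = 1.
  The first convergent with p² − 155·q² = 1 gives the fundamental solution (x₁, y₁) = (249, 20).
Step 2: Apply the recurrence (x_{n+1}, y_{n+1}) = (x₁x_n + 155y₁y_n, x₁y_n + y₁x_n) repeatedly.
  From (x_1, y_1) = (249, 20): x_2 = 249·249 + 155·20·20 = 124001; y_2 = 249·20 + 20·249 = 9960.
Step 3: Verify x_2² - 155·y_2² = 15376248001 - 15376248000 = 1 (should be 1). ✓

(x_1, y_1) = (249, 20); (x_2, y_2) = (124001, 9960).


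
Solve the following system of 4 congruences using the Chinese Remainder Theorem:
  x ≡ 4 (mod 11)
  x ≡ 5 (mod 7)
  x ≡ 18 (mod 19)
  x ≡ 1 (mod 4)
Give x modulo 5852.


Product of moduli M = 11 · 7 · 19 · 4 = 5852.
Merge one congruence at a time:
  Start: x ≡ 4 (mod 11).
  Combine with x ≡ 5 (mod 7); new modulus lcm = 77.
    Write x = 4 + 11·t and substitute into x ≡ 5 (mod 7): 11·t ≡ 5 − 4 = 1 (mod 7).
    Reduce coefficients mod 7: 4·t ≡ 1 (mod 7).
    The inverse of 4 mod 7 is 2 (since 4·2 = 8 = 1·7 + 1), so t ≡ 2·1 = 2 ≡ 2 (mod 7).
    Then x = 4 + 11·2 = 26, valid modulo lcm(11, 7) = 77: x ≡ 26 (mod 77).
  Combine with x ≡ 18 (mod 19); new modulus lcm = 1463.
    Write x = 26 + 77·t and substitute into x ≡ 18 (mod 19): 77·t ≡ 18 − 26 = -8 (mod 19).
    Reduce coefficients mod 19: 1·t ≡ 11 (mod 19).
    So t ≡ 11 (mod 19).
    Then x = 26 + 77·11 = 873, valid modulo lcm(77, 19) = 1463: x ≡ 873 (mod 1463).
  Combine with x ≡ 1 (mod 4); new modulus lcm = 5852.
    Write x = 873 + 1463·t and substitute into x ≡ 1 (mod 4): 1463·t ≡ 1 − 873 = -872 (mod 4).
    Reduce coefficients mod 4: 3·t ≡ 0 (mod 4).
    The inverse of 3 mod 4 is 3 (since 3·3 = 9 = 2·4 + 1), so t ≡ 3·0 = 0 ≡ 0 (mod 4).
    Then x = 873 + 1463·0 = 873, valid modulo lcm(1463, 4) = 5852: x ≡ 873 (mod 5852).
Verify against each original: 873 mod 11 = 4, 873 mod 7 = 5, 873 mod 19 = 18, 873 mod 4 = 1.

x ≡ 873 (mod 5852).


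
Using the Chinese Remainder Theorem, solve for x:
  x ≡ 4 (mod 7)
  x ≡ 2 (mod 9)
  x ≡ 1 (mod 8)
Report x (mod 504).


Moduli 7, 9, 8 are pairwise coprime; by CRT there is a unique solution modulo M = 7 · 9 · 8 = 504.
Solve pairwise, accumulating the modulus:
  Start with x ≡ 4 (mod 7).
  Combine with x ≡ 2 (mod 9): since gcd(7, 9) = 1, we get a unique residue mod 63.
    Write x = 4 + 7·t and substitute into x ≡ 2 (mod 9): 7·t ≡ 2 − 4 = -2 (mod 9).
    Reduce coefficients mod 9: 7·t ≡ 7 (mod 9).
    The inverse of 7 mod 9 is 4 (since 7·4 = 28 = 3·9 + 1), so t ≡ 4·7 = 28 ≡ 1 (mod 9).
    Then x = 4 + 7·1 = 11, valid modulo lcm(7, 9) = 63: x ≡ 11 (mod 63).
  Combine with x ≡ 1 (mod 8): since gcd(63, 8) = 1, we get a unique residue mod 504.
    Write x = 11 + 63·t and substitute into x ≡ 1 (mod 8): 63·t ≡ 1 − 11 = -10 (mod 8).
    Reduce coefficients mod 8: 7·t ≡ 6 (mod 8).
    The inverse of 7 mod 8 is 7 (since 7·7 = 49 = 6·8 + 1), so t ≡ 7·6 = 42 ≡ 2 (mod 8).
    Then x = 11 + 63·2 = 137, valid modulo lcm(63, 8) = 504: x ≡ 137 (mod 504).
Verify: 137 mod 7 = 4 ✓, 137 mod 9 = 2 ✓, 137 mod 8 = 1 ✓.

x ≡ 137 (mod 504).


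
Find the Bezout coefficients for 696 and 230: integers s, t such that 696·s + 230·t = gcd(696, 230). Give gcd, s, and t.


Euclidean algorithm on (696, 230) — divide until remainder is 0:
  696 = 3 · 230 + 6
  230 = 38 · 6 + 2
  6 = 3 · 2 + 0
gcd(696, 230) = 2.
Track Bezout coefficients alongside the remainders: start with r₀ = 696 = a·1 + b·0 (s = 1, t = 0) and r₁ = 230 = a·0 + b·1 (s = 0, t = 1); each new remainder r_{k+1} = r_{k-1} − q_k·r_k inherits s_{k+1} = s_{k-1} − q_k·s_k, t_{k+1} = t_{k-1} − q_k·t_k, so r_k = a·s_k + b·t_k at every step:
  q = 3: r = 6, s = 1 − 3·0 = 1, t = 0 − 3·1 = -3  (check: 696·1 + 230·(-3) = 6)
  q = 38: r = 2, s = 0 − 38·1 = -38, t = 1 − 38·(-3) = 115  (check: 696·(-38) + 230·115 = 2)
The row with r = 2 (the gcd) gives the Bezout coefficients s = -38, t = 115.
Result: 696 · (-38) + 230 · (115) = 2.

gcd(696, 230) = 2; s = -38, t = 115 (check: 696·(-38) + 230·115 = 2).


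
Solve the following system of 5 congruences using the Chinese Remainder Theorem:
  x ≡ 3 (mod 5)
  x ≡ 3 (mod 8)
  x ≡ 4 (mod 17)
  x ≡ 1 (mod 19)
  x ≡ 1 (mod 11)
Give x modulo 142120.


Product of moduli M = 5 · 8 · 17 · 19 · 11 = 142120.
Merge one congruence at a time:
  Start: x ≡ 3 (mod 5).
  Combine with x ≡ 3 (mod 8); new modulus lcm = 40.
    Write x = 3 + 5·t and substitute into x ≡ 3 (mod 8): 5·t ≡ 3 − 3 = 0 (mod 8).
    The inverse of 5 mod 8 is 5 (since 5·5 = 25 = 3·8 + 1), so t ≡ 5·0 = 0 ≡ 0 (mod 8).
    Then x = 3 + 5·0 = 3, valid modulo lcm(5, 8) = 40: x ≡ 3 (mod 40).
  Combine with x ≡ 4 (mod 17); new modulus lcm = 680.
    Write x = 3 + 40·t and substitute into x ≡ 4 (mod 17): 40·t ≡ 4 − 3 = 1 (mod 17).
    Reduce coefficients mod 17: 6·t ≡ 1 (mod 17).
    The inverse of 6 mod 17 is 3 (since 6·3 = 18 = 1·17 + 1), so t ≡ 3·1 = 3 ≡ 3 (mod 17).
    Then x = 3 + 40·3 = 123, valid modulo lcm(40, 17) = 680: x ≡ 123 (mod 680).
  Combine with x ≡ 1 (mod 19); new modulus lcm = 12920.
    Write x = 123 + 680·t and substitute into x ≡ 1 (mod 19): 680·t ≡ 1 − 123 = -122 (mod 19).
    Reduce coefficients mod 19: 15·t ≡ 11 (mod 19).
    The inverse of 15 mod 19 is 14 (since 15·14 = 210 = 11·19 + 1), so t ≡ 14·11 = 154 ≡ 2 (mod 19).
    Then x = 123 + 680·2 = 1483, valid modulo lcm(680, 19) = 12920: x ≡ 1483 (mod 12920).
  Combine with x ≡ 1 (mod 11); new modulus lcm = 142120.
    Write x = 1483 + 12920·t and substitute into x ≡ 1 (mod 11): 12920·t ≡ 1 − 1483 = -1482 (mod 11).
    Reduce coefficients mod 11: 6·t ≡ 3 (mod 11).
    The inverse of 6 mod 11 is 2 (since 6·2 = 12 = 1·11 + 1), so t ≡ 2·3 = 6 ≡ 6 (mod 11).
    Then x = 1483 + 12920·6 = 79003, valid modulo lcm(12920, 11) = 142120: x ≡ 79003 (mod 142120).
Verify against each original: 79003 mod 5 = 3, 79003 mod 8 = 3, 79003 mod 17 = 4, 79003 mod 19 = 1, 79003 mod 11 = 1.

x ≡ 79003 (mod 142120).


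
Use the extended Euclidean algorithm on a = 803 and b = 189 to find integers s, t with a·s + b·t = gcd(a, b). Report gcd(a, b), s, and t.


Euclidean algorithm on (803, 189) — divide until remainder is 0:
  803 = 4 · 189 + 47
  189 = 4 · 47 + 1
  47 = 47 · 1 + 0
gcd(803, 189) = 1.
Track Bezout coefficients alongside the remainders: start with r₀ = 803 = a·1 + b·0 (s = 1, t = 0) and r₁ = 189 = a·0 + b·1 (s = 0, t = 1); each new remainder r_{k+1} = r_{k-1} − q_k·r_k inherits s_{k+1} = s_{k-1} − q_k·s_k, t_{k+1} = t_{k-1} − q_k·t_k, so r_k = a·s_k + b·t_k at every step:
  q = 4: r = 47, s = 1 − 4·0 = 1, t = 0 − 4·1 = -4  (check: 803·1 + 189·(-4) = 47)
  q = 4: r = 1, s = 0 − 4·1 = -4, t = 1 − 4·(-4) = 17  (check: 803·(-4) + 189·17 = 1)
The row with r = 1 (the gcd) gives the Bezout coefficients s = -4, t = 17.
Result: 803 · (-4) + 189 · (17) = 1.

gcd(803, 189) = 1; s = -4, t = 17 (check: 803·(-4) + 189·17 = 1).


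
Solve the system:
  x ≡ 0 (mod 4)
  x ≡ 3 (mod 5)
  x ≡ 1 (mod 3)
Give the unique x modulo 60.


Moduli 4, 5, 3 are pairwise coprime; by CRT there is a unique solution modulo M = 4 · 5 · 3 = 60.
Solve pairwise, accumulating the modulus:
  Start with x ≡ 0 (mod 4).
  Combine with x ≡ 3 (mod 5): since gcd(4, 5) = 1, we get a unique residue mod 20.
    Write x = 0 + 4·t and substitute into x ≡ 3 (mod 5): 4·t ≡ 3 − 0 = 3 (mod 5).
    The inverse of 4 mod 5 is 4 (since 4·4 = 16 = 3·5 + 1), so t ≡ 4·3 = 12 ≡ 2 (mod 5).
    Then x = 0 + 4·2 = 8, valid modulo lcm(4, 5) = 20: x ≡ 8 (mod 20).
  Combine with x ≡ 1 (mod 3): since gcd(20, 3) = 1, we get a unique residue mod 60.
    Write x = 8 + 20·t and substitute into x ≡ 1 (mod 3): 20·t ≡ 1 − 8 = -7 (mod 3).
    Reduce coefficients mod 3: 2·t ≡ 2 (mod 3).
    The inverse of 2 mod 3 is 2 (since 2·2 = 4 = 1·3 + 1), so t ≡ 2·2 = 4 ≡ 1 (mod 3).
    Then x = 8 + 20·1 = 28, valid modulo lcm(20, 3) = 60: x ≡ 28 (mod 60).
Verify: 28 mod 4 = 0 ✓, 28 mod 5 = 3 ✓, 28 mod 3 = 1 ✓.

x ≡ 28 (mod 60).


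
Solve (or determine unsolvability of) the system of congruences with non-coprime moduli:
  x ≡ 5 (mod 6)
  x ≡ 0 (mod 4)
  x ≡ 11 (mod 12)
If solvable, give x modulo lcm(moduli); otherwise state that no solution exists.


Moduli 6, 4, 12 are not pairwise coprime, so CRT works modulo lcm(m_i) when all pairwise compatibility conditions hold.
Pairwise compatibility: gcd(m_i, m_j) must divide a_i - a_j for every pair.
Merge one congruence at a time:
  Start: x ≡ 5 (mod 6).
  Combine with x ≡ 0 (mod 4): gcd(6, 4) = 2, and 0 - 5 = -5 is NOT divisible by 2.
    ⇒ system is inconsistent (no integer solution).

No solution (the system is inconsistent).


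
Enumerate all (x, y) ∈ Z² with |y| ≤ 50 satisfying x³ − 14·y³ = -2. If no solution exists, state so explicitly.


The equation is x³ - 14y³ = -2. For fixed y, x³ = 14·y³ − 2, so a solution requires the RHS to be a perfect cube.
Strategy: iterate y from -50 to 50, compute RHS = 14·y³ − 2, and check whether it is a (positive or negative) perfect cube.
Check small values of y:
  y = 0: RHS = -2 is not a perfect cube.
  y = 1: RHS = 12 is not a perfect cube.
  y = -1: RHS = -16 is not a perfect cube.
  y = 2: RHS = 110 is not a perfect cube.
  y = -2: RHS = -114 is not a perfect cube.
  y = 3: RHS = 376 is not a perfect cube.
  y = -3: RHS = -380 is not a perfect cube.
Continuing the search up to |y| = 50 finds no solutions either.
No (x, y) in the scanned range satisfies the equation.

No integer solutions with |y| ≤ 50.


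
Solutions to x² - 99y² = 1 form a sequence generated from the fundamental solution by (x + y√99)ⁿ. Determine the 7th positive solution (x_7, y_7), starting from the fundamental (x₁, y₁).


Step 1: Find the fundamental solution (x₁, y₁) of x² - 99y² = 1.
  Expand √99 as a continued fraction. a₀ = ⌊√99⌋ = 9; iterate m_{k+1} = d_k·a_k − m_k, d_{k+1} = (99 − m_{k+1}²)/d_k, a_{k+1} = ⌊(a₀ + m_{k+1})/d_{k+1}⌋ (starting m₀ = 0, d₀ = 1), with convergents p_k = a_k·p_{k-1} + p_{k-2}, q_k = a_k·q_{k-1} + q_{k-2} (p₋₁ = 1, q₋₁ = 0):
  k = 0: a₀ = 9; p₀/q₀ = 9/1; p₀² − 99·q₀² = 81 − 99 = -18.
  k = 1: m = 9, d = 18, a = ⌊(9 + 9)/18⌋ = 1; p/q = (1·9 + 1)/(1·1 + 0) = 10/1; p² − 99·q² = 100 − 99 = 1.
  The first convergent with p² − 99·q² = 1 gives the fundamental solution (x₁, y₁) = (10, 1).
Step 2: Apply the recurrence (x_{n+1}, y_{n+1}) = (x₁x_n + 99y₁y_n, x₁y_n + y₁x_n) repeatedly.
  From (x_1, y_1) = (10, 1): x_2 = 10·10 + 99·1·1 = 199; y_2 = 10·1 + 1·10 = 20.
  From (x_2, y_2) = (199, 20): x_3 = 10·199 + 99·1·20 = 3970; y_3 = 10·20 + 1·199 = 399.
  From (x_3, y_3) = (3970, 399): x_4 = 10·3970 + 99·1·399 = 79201; y_4 = 10·399 + 1·3970 = 7960.
  From (x_4, y_4) = (79201, 7960): x_5 = 10·79201 + 99·1·7960 = 1580050; y_5 = 10·7960 + 1·79201 = 158801.
  From (x_5, y_5) = (1580050, 158801): x_6 = 10·1580050 + 99·1·158801 = 31521799; y_6 = 10·158801 + 1·1580050 = 3168060.
  From (x_6, y_6) = (31521799, 3168060): x_7 = 10·31521799 + 99·1·3168060 = 628855930; y_7 = 10·3168060 + 1·31521799 = 63202399.
Step 3: Verify x_7² - 99·y_7² = 395459780696164900 - 395459780696164899 = 1 (should be 1). ✓

(x_1, y_1) = (10, 1); (x_7, y_7) = (628855930, 63202399).


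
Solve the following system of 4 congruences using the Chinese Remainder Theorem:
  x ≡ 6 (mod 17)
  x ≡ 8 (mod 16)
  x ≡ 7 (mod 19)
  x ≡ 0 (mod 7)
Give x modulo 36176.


Product of moduli M = 17 · 16 · 19 · 7 = 36176.
Merge one congruence at a time:
  Start: x ≡ 6 (mod 17).
  Combine with x ≡ 8 (mod 16); new modulus lcm = 272.
    Write x = 6 + 17·t and substitute into x ≡ 8 (mod 16): 17·t ≡ 8 − 6 = 2 (mod 16).
    Reduce coefficients mod 16: 1·t ≡ 2 (mod 16).
    So t ≡ 2 (mod 16).
    Then x = 6 + 17·2 = 40, valid modulo lcm(17, 16) = 272: x ≡ 40 (mod 272).
  Combine with x ≡ 7 (mod 19); new modulus lcm = 5168.
    Write x = 40 + 272·t and substitute into x ≡ 7 (mod 19): 272·t ≡ 7 − 40 = -33 (mod 19).
    Reduce coefficients mod 19: 6·t ≡ 5 (mod 19).
    The inverse of 6 mod 19 is 16 (since 6·16 = 96 = 5·19 + 1), so t ≡ 16·5 = 80 ≡ 4 (mod 19).
    Then x = 40 + 272·4 = 1128, valid modulo lcm(272, 19) = 5168: x ≡ 1128 (mod 5168).
  Combine with x ≡ 0 (mod 7); new modulus lcm = 36176.
    Write x = 1128 + 5168·t and substitute into x ≡ 0 (mod 7): 5168·t ≡ 0 − 1128 = -1128 (mod 7).
    Reduce coefficients mod 7: 2·t ≡ 6 (mod 7).
    The inverse of 2 mod 7 is 4 (since 2·4 = 8 = 1·7 + 1), so t ≡ 4·6 = 24 ≡ 3 (mod 7).
    Then x = 1128 + 5168·3 = 16632, valid modulo lcm(5168, 7) = 36176: x ≡ 16632 (mod 36176).
Verify against each original: 16632 mod 17 = 6, 16632 mod 16 = 8, 16632 mod 19 = 7, 16632 mod 7 = 0.

x ≡ 16632 (mod 36176).


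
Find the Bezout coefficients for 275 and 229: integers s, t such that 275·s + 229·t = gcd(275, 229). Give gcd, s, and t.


Euclidean algorithm on (275, 229) — divide until remainder is 0:
  275 = 1 · 229 + 46
  229 = 4 · 46 + 45
  46 = 1 · 45 + 1
  45 = 45 · 1 + 0
gcd(275, 229) = 1.
Track Bezout coefficients alongside the remainders: start with r₀ = 275 = a·1 + b·0 (s = 1, t = 0) and r₁ = 229 = a·0 + b·1 (s = 0, t = 1); each new remainder r_{k+1} = r_{k-1} − q_k·r_k inherits s_{k+1} = s_{k-1} − q_k·s_k, t_{k+1} = t_{k-1} − q_k·t_k, so r_k = a·s_k + b·t_k at every step:
  q = 1: r = 46, s = 1 − 1·0 = 1, t = 0 − 1·1 = -1  (check: 275·1 + 229·(-1) = 46)
  q = 4: r = 45, s = 0 − 4·1 = -4, t = 1 − 4·(-1) = 5  (check: 275·(-4) + 229·5 = 45)
  q = 1: r = 1, s = 1 − 1·(-4) = 5, t = -1 − 1·5 = -6  (check: 275·5 + 229·(-6) = 1)
The row with r = 1 (the gcd) gives the Bezout coefficients s = 5, t = -6.
Result: 275 · (5) + 229 · (-6) = 1.

gcd(275, 229) = 1; s = 5, t = -6 (check: 275·5 + 229·(-6) = 1).


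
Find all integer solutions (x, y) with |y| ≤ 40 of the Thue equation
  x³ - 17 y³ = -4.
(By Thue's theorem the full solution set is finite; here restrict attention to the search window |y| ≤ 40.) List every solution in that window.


The equation is x³ - 17y³ = -4. For fixed y, x³ = 17·y³ − 4, so a solution requires the RHS to be a perfect cube.
Strategy: iterate y from -40 to 40, compute RHS = 17·y³ − 4, and check whether it is a (positive or negative) perfect cube.
Check small values of y:
  y = 0: RHS = -4 is not a perfect cube.
  y = 1: RHS = 13 is not a perfect cube.
  y = -1: RHS = -21 is not a perfect cube.
  y = 2: RHS = 132 is not a perfect cube.
  y = -2: RHS = -140 is not a perfect cube.
  y = 3: RHS = 455 is not a perfect cube.
  y = -3: RHS = -463 is not a perfect cube.
Continuing the search up to |y| = 40 finds no solutions either.
No (x, y) in the scanned range satisfies the equation.

No integer solutions with |y| ≤ 40.


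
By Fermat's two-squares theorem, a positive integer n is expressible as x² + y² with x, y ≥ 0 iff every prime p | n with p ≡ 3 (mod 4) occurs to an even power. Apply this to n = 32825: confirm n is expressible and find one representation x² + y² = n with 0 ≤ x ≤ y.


Step 1: Factor n = 32825 = 5^2 · 13 · 101.
Step 2: Check the mod-4 condition on each prime factor: 5 ≡ 1 (mod 4), exponent 2; 13 ≡ 1 (mod 4), exponent 1; 101 ≡ 1 (mod 4), exponent 1.
All primes ≡ 3 (mod 4) appear to even exponent (or don't appear), so by the two-squares theorem n IS expressible as a sum of two squares.
Step 3: Build a representation. Group n = k² · m with k = 5 and m = 13 · 101 = 1313 (a product of primes ≡ 1 (mod 4)); a representation of m scales to one of n via (k·x)² + (k·y)² = k²(x² + y²). Each prime p ≡ 1 (mod 4) is itself a sum of two squares; find a² by testing p − a² for a perfect square:
  13: 13 − 1² = 12, 13 − 2² = 9 = 3² ⇒ 13 = 2² + 3².
  101: 101 − 1² = 100 = 10² ⇒ 101 = 1² + 10².
  Combine using the Brahmagupta–Fibonacci identity (a² + b²)(c² + d²) = (ac − bd)² + (ad + bc)² = (ac + bd)² + (ad − bc)²:
  13 · 101 = 1313: from (2² + 3²)(1² + 10²), take (2·1 − 3·10, 2·10 + 3·1) = (2 − 30, 20 + 3) = (-28, 23); dropping signs (only squares matter) gives (28, 23); check 28² + 23² = 784 + 529 = 1313 ✓.
  Scale by k = 5: (5·28, 5·23) = (140, 115).
Step 4: Order so x ≤ y and verify: 115² + 140² = 13225 + 19600 = 32825 = n. ✓

n = 32825 = 115² + 140² (one valid representation with x ≤ y).


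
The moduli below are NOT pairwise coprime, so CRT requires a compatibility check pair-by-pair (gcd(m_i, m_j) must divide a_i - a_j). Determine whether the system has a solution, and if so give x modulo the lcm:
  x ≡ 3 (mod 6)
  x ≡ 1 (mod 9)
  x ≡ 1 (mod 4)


Moduli 6, 9, 4 are not pairwise coprime, so CRT works modulo lcm(m_i) when all pairwise compatibility conditions hold.
Pairwise compatibility: gcd(m_i, m_j) must divide a_i - a_j for every pair.
Merge one congruence at a time:
  Start: x ≡ 3 (mod 6).
  Combine with x ≡ 1 (mod 9): gcd(6, 9) = 3, and 1 - 3 = -2 is NOT divisible by 3.
    ⇒ system is inconsistent (no integer solution).

No solution (the system is inconsistent).


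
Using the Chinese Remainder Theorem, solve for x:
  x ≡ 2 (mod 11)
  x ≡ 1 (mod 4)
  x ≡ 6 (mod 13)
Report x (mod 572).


Moduli 11, 4, 13 are pairwise coprime; by CRT there is a unique solution modulo M = 11 · 4 · 13 = 572.
Solve pairwise, accumulating the modulus:
  Start with x ≡ 2 (mod 11).
  Combine with x ≡ 1 (mod 4): since gcd(11, 4) = 1, we get a unique residue mod 44.
    Write x = 2 + 11·t and substitute into x ≡ 1 (mod 4): 11·t ≡ 1 − 2 = -1 (mod 4).
    Reduce coefficients mod 4: 3·t ≡ 3 (mod 4).
    The inverse of 3 mod 4 is 3 (since 3·3 = 9 = 2·4 + 1), so t ≡ 3·3 = 9 ≡ 1 (mod 4).
    Then x = 2 + 11·1 = 13, valid modulo lcm(11, 4) = 44: x ≡ 13 (mod 44).
  Combine with x ≡ 6 (mod 13): since gcd(44, 13) = 1, we get a unique residue mod 572.
    Write x = 13 + 44·t and substitute into x ≡ 6 (mod 13): 44·t ≡ 6 − 13 = -7 (mod 13).
    Reduce coefficients mod 13: 5·t ≡ 6 (mod 13).
    The inverse of 5 mod 13 is 8 (since 5·8 = 40 = 3·13 + 1), so t ≡ 8·6 = 48 ≡ 9 (mod 13).
    Then x = 13 + 44·9 = 409, valid modulo lcm(44, 13) = 572: x ≡ 409 (mod 572).
Verify: 409 mod 11 = 2 ✓, 409 mod 4 = 1 ✓, 409 mod 13 = 6 ✓.

x ≡ 409 (mod 572).


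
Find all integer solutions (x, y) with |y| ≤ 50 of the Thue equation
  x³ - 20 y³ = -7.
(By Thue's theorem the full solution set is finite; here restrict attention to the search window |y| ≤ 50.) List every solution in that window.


The equation is x³ - 20y³ = -7. For fixed y, x³ = 20·y³ − 7, so a solution requires the RHS to be a perfect cube.
Strategy: iterate y from -50 to 50, compute RHS = 20·y³ − 7, and check whether it is a (positive or negative) perfect cube.
Check small values of y:
  y = 0: RHS = -7 is not a perfect cube.
  y = 1: RHS = 13 is not a perfect cube.
  y = -1: RHS = -27 = (-3)³ ⇒ x = -3 works.
  y = 2: RHS = 153 is not a perfect cube.
  y = -2: RHS = -167 is not a perfect cube.
  y = 3: RHS = 533 is not a perfect cube.
  y = -3: RHS = -547 is not a perfect cube.
Continuing the search up to |y| = 50 finds no further solutions beyond those listed.
Collected solutions: (-3, -1).

Solutions (with |y| ≤ 50): (-3, -1).


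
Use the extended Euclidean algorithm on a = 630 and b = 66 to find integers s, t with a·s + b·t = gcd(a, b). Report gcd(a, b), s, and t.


Euclidean algorithm on (630, 66) — divide until remainder is 0:
  630 = 9 · 66 + 36
  66 = 1 · 36 + 30
  36 = 1 · 30 + 6
  30 = 5 · 6 + 0
gcd(630, 66) = 6.
Track Bezout coefficients alongside the remainders: start with r₀ = 630 = a·1 + b·0 (s = 1, t = 0) and r₁ = 66 = a·0 + b·1 (s = 0, t = 1); each new remainder r_{k+1} = r_{k-1} − q_k·r_k inherits s_{k+1} = s_{k-1} − q_k·s_k, t_{k+1} = t_{k-1} − q_k·t_k, so r_k = a·s_k + b·t_k at every step:
  q = 9: r = 36, s = 1 − 9·0 = 1, t = 0 − 9·1 = -9  (check: 630·1 + 66·(-9) = 36)
  q = 1: r = 30, s = 0 − 1·1 = -1, t = 1 − 1·(-9) = 10  (check: 630·(-1) + 66·10 = 30)
  q = 1: r = 6, s = 1 − 1·(-1) = 2, t = -9 − 1·10 = -19  (check: 630·2 + 66·(-19) = 6)
The row with r = 6 (the gcd) gives the Bezout coefficients s = 2, t = -19.
Result: 630 · (2) + 66 · (-19) = 6.

gcd(630, 66) = 6; s = 2, t = -19 (check: 630·2 + 66·(-19) = 6).


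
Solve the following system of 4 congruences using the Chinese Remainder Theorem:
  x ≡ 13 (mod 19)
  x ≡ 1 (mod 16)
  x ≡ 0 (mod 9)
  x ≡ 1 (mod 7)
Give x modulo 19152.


Product of moduli M = 19 · 16 · 9 · 7 = 19152.
Merge one congruence at a time:
  Start: x ≡ 13 (mod 19).
  Combine with x ≡ 1 (mod 16); new modulus lcm = 304.
    Write x = 13 + 19·t and substitute into x ≡ 1 (mod 16): 19·t ≡ 1 − 13 = -12 (mod 16).
    Reduce coefficients mod 16: 3·t ≡ 4 (mod 16).
    The inverse of 3 mod 16 is 11 (since 3·11 = 33 = 2·16 + 1), so t ≡ 11·4 = 44 ≡ 12 (mod 16).
    Then x = 13 + 19·12 = 241, valid modulo lcm(19, 16) = 304: x ≡ 241 (mod 304).
  Combine with x ≡ 0 (mod 9); new modulus lcm = 2736.
    Write x = 241 + 304·t and substitute into x ≡ 0 (mod 9): 304·t ≡ 0 − 241 = -241 (mod 9).
    Reduce coefficients mod 9: 7·t ≡ 2 (mod 9).
    The inverse of 7 mod 9 is 4 (since 7·4 = 28 = 3·9 + 1), so t ≡ 4·2 = 8 ≡ 8 (mod 9).
    Then x = 241 + 304·8 = 2673, valid modulo lcm(304, 9) = 2736: x ≡ 2673 (mod 2736).
  Combine with x ≡ 1 (mod 7); new modulus lcm = 19152.
    Write x = 2673 + 2736·t and substitute into x ≡ 1 (mod 7): 2736·t ≡ 1 − 2673 = -2672 (mod 7).
    Reduce coefficients mod 7: 6·t ≡ 2 (mod 7).
    The inverse of 6 mod 7 is 6 (since 6·6 = 36 = 5·7 + 1), so t ≡ 6·2 = 12 ≡ 5 (mod 7).
    Then x = 2673 + 2736·5 = 16353, valid modulo lcm(2736, 7) = 19152: x ≡ 16353 (mod 19152).
Verify against each original: 16353 mod 19 = 13, 16353 mod 16 = 1, 16353 mod 9 = 0, 16353 mod 7 = 1.

x ≡ 16353 (mod 19152).


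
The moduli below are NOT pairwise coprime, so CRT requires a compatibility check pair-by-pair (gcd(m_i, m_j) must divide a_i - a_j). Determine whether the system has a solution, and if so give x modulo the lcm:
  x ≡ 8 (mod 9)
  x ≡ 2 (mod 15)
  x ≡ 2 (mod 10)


Moduli 9, 15, 10 are not pairwise coprime, so CRT works modulo lcm(m_i) when all pairwise compatibility conditions hold.
Pairwise compatibility: gcd(m_i, m_j) must divide a_i - a_j for every pair.
Merge one congruence at a time:
  Start: x ≡ 8 (mod 9).
  Combine with x ≡ 2 (mod 15): gcd(9, 15) = 3; 2 - 8 = -6, which IS divisible by 3, so compatible.
    Write x = 8 + 9·t and substitute into x ≡ 2 (mod 15): 9·t ≡ 2 − 8 = -6 (mod 15).
    Divide the congruence (and modulus) by g = 3: 3·t ≡ -2 (mod 5).
    Reduce coefficients mod 5: 3·t ≡ 3 (mod 5).
    The inverse of 3 mod 5 is 2 (since 3·2 = 6 = 1·5 + 1), so t ≡ 2·3 = 6 ≡ 1 (mod 5).
    Then x = 8 + 9·1 = 17, valid modulo lcm(9, 15) = 45: x ≡ 17 (mod 45).
  Combine with x ≡ 2 (mod 10): gcd(45, 10) = 5; 2 - 17 = -15, which IS divisible by 5, so compatible.
    Write x = 17 + 45·t and substitute into x ≡ 2 (mod 10): 45·t ≡ 2 − 17 = -15 (mod 10).
    Divide the congruence (and modulus) by g = 5: 9·t ≡ -3 (mod 2).
    Reduce coefficients mod 2: 1·t ≡ 1 (mod 2).
    So t ≡ 1 (mod 2).
    Then x = 17 + 45·1 = 62, valid modulo lcm(45, 10) = 90: x ≡ 62 (mod 90).
Verify: 62 mod 9 = 8, 62 mod 15 = 2, 62 mod 10 = 2.

x ≡ 62 (mod 90).


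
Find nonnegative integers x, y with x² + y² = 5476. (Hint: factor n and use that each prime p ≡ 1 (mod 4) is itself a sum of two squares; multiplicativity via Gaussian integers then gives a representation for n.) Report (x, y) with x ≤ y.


Step 1: Factor n = 5476 = 2^2 · 37^2.
Step 2: Check the mod-4 condition on each prime factor: 2 = 2 (special); 37 ≡ 1 (mod 4), exponent 2.
All primes ≡ 3 (mod 4) appear to even exponent (or don't appear), so by the two-squares theorem n IS expressible as a sum of two squares.
Step 3: Build a representation. Group n = k² · m with k = 2 and m = 37 · 37 = 1369 (a product of primes ≡ 1 (mod 4)); a representation of m scales to one of n via (k·x)² + (k·y)² = k²(x² + y²). Each prime p ≡ 1 (mod 4) is itself a sum of two squares; find a² by testing p − a² for a perfect square:
  37: 37 − 1² = 36 = 6² ⇒ 37 = 1² + 6².
  Combine using the Brahmagupta–Fibonacci identity (a² + b²)(c² + d²) = (ac − bd)² + (ad + bc)² = (ac + bd)² + (ad − bc)²:
  37 · 37 = 1369: from (1² + 6²)(1² + 6²), take (1·1 − 6·6, 1·6 + 6·1) = (1 − 36, 6 + 6) = (-35, 12); dropping signs (only squares matter) gives (35, 12); check 35² + 12² = 1225 + 144 = 1369 ✓.
  Scale by k = 2: (2·35, 2·12) = (70, 24).
Step 4: Order so x ≤ y and verify: 24² + 70² = 576 + 4900 = 5476 = n. ✓

n = 5476 = 24² + 70² (one valid representation with x ≤ y).


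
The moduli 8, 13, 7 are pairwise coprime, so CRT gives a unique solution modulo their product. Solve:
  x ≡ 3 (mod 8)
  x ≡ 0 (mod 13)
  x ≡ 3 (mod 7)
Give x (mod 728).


Moduli 8, 13, 7 are pairwise coprime; by CRT there is a unique solution modulo M = 8 · 13 · 7 = 728.
Solve pairwise, accumulating the modulus:
  Start with x ≡ 3 (mod 8).
  Combine with x ≡ 0 (mod 13): since gcd(8, 13) = 1, we get a unique residue mod 104.
    Write x = 3 + 8·t and substitute into x ≡ 0 (mod 13): 8·t ≡ 0 − 3 = -3 (mod 13).
    Reduce coefficients mod 13: 8·t ≡ 10 (mod 13).
    The inverse of 8 mod 13 is 5 (since 8·5 = 40 = 3·13 + 1), so t ≡ 5·10 = 50 ≡ 11 (mod 13).
    Then x = 3 + 8·11 = 91, valid modulo lcm(8, 13) = 104: x ≡ 91 (mod 104).
  Combine with x ≡ 3 (mod 7): since gcd(104, 7) = 1, we get a unique residue mod 728.
    Write x = 91 + 104·t and substitute into x ≡ 3 (mod 7): 104·t ≡ 3 − 91 = -88 (mod 7).
    Reduce coefficients mod 7: 6·t ≡ 3 (mod 7).
    The inverse of 6 mod 7 is 6 (since 6·6 = 36 = 5·7 + 1), so t ≡ 6·3 = 18 ≡ 4 (mod 7).
    Then x = 91 + 104·4 = 507, valid modulo lcm(104, 7) = 728: x ≡ 507 (mod 728).
Verify: 507 mod 8 = 3 ✓, 507 mod 13 = 0 ✓, 507 mod 7 = 3 ✓.

x ≡ 507 (mod 728).


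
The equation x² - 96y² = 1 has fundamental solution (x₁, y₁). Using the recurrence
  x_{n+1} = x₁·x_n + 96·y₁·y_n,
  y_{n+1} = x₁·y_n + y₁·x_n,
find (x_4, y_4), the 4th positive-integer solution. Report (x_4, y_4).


Step 1: Find the fundamental solution (x₁, y₁) of x² - 96y² = 1.
  Expand √96 as a continued fraction. a₀ = ⌊√96⌋ = 9; iterate m_{k+1} = d_k·a_k − m_k, d_{k+1} = (96 − m_{k+1}²)/d_k, a_{k+1} = ⌊(a₀ + m_{k+1})/d_{k+1}⌋ (starting m₀ = 0, d₀ = 1), with convergents p_k = a_k·p_{k-1} + p_{k-2}, q_k = a_k·q_{k-1} + q_{k-2} (p₋₁ = 1, q₋₁ = 0):
  k = 0: a₀ = 9; p₀/q₀ = 9/1; p₀² − 96·q₀² = 81 − 96 = -15.
  k = 1: m = 9, d = 15, a = ⌊(9 + 9)/15⌋ = 1; p/q = (1·9 + 1)/(1·1 + 0) = 10/1; p² − 96·q² = 100 − 96 = 4.
  k = 2: m = 6, d = 4, a = ⌊(9 + 6)/4⌋ = 3; p/q = (3·10 + 9)/(3·1 + 1) = 39/4; p² − 96·q² = 1521 − 1536 = -15.
  k = 3: m = 6, d = 15, a = ⌊(9 + 6)/15⌋ = 1; p/q = (1·39 + 10)/(1·4 + 1) = 49/5; p² − 96·q² = 2401 − 2400 = 1.
  The first convergent with p² − 96·q² = 1 gives the fundamental solution (x₁, y₁) = (49, 5).
Step 2: Apply the recurrence (x_{n+1}, y_{n+1}) = (x₁x_n + 96y₁y_n, x₁y_n + y₁x_n) repeatedly.
  From (x_1, y_1) = (49, 5): x_2 = 49·49 + 96·5·5 = 4801; y_2 = 49·5 + 5·49 = 490.
  From (x_2, y_2) = (4801, 490): x_3 = 49·4801 + 96·5·490 = 470449; y_3 = 49·490 + 5·4801 = 48015.
  From (x_3, y_3) = (470449, 48015): x_4 = 49·470449 + 96·5·48015 = 46099201; y_4 = 49·48015 + 5·470449 = 4704980.
Step 3: Verify x_4² - 96·y_4² = 2125136332838401 - 2125136332838400 = 1 (should be 1). ✓

(x_1, y_1) = (49, 5); (x_4, y_4) = (46099201, 4704980).


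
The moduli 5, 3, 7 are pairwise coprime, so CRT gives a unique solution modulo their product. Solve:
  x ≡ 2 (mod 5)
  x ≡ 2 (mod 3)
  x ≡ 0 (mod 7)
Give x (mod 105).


Moduli 5, 3, 7 are pairwise coprime; by CRT there is a unique solution modulo M = 5 · 3 · 7 = 105.
Solve pairwise, accumulating the modulus:
  Start with x ≡ 2 (mod 5).
  Combine with x ≡ 2 (mod 3): since gcd(5, 3) = 1, we get a unique residue mod 15.
    Write x = 2 + 5·t and substitute into x ≡ 2 (mod 3): 5·t ≡ 2 − 2 = 0 (mod 3).
    Reduce coefficients mod 3: 2·t ≡ 0 (mod 3).
    The inverse of 2 mod 3 is 2 (since 2·2 = 4 = 1·3 + 1), so t ≡ 2·0 = 0 ≡ 0 (mod 3).
    Then x = 2 + 5·0 = 2, valid modulo lcm(5, 3) = 15: x ≡ 2 (mod 15).
  Combine with x ≡ 0 (mod 7): since gcd(15, 7) = 1, we get a unique residue mod 105.
    Write x = 2 + 15·t and substitute into x ≡ 0 (mod 7): 15·t ≡ 0 − 2 = -2 (mod 7).
    Reduce coefficients mod 7: 1·t ≡ 5 (mod 7).
    So t ≡ 5 (mod 7).
    Then x = 2 + 15·5 = 77, valid modulo lcm(15, 7) = 105: x ≡ 77 (mod 105).
Verify: 77 mod 5 = 2 ✓, 77 mod 3 = 2 ✓, 77 mod 7 = 0 ✓.

x ≡ 77 (mod 105).


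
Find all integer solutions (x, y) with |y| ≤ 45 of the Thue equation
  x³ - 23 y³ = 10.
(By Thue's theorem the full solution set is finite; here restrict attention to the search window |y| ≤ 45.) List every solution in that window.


The equation is x³ - 23y³ = 10. For fixed y, x³ = 23·y³ + 10, so a solution requires the RHS to be a perfect cube.
Strategy: iterate y from -45 to 45, compute RHS = 23·y³ + 10, and check whether it is a (positive or negative) perfect cube.
Check small values of y:
  y = 0: RHS = 10 is not a perfect cube.
  y = 1: RHS = 33 is not a perfect cube.
  y = -1: RHS = -13 is not a perfect cube.
  y = 2: RHS = 194 is not a perfect cube.
  y = -2: RHS = -174 is not a perfect cube.
  y = 3: RHS = 631 is not a perfect cube.
  y = -3: RHS = -611 is not a perfect cube.
Continuing the search up to |y| = 45 finds no solutions either.
No (x, y) in the scanned range satisfies the equation.

No integer solutions with |y| ≤ 45.


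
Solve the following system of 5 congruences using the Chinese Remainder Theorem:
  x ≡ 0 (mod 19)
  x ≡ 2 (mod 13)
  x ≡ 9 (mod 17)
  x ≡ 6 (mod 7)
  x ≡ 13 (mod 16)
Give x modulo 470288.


Product of moduli M = 19 · 13 · 17 · 7 · 16 = 470288.
Merge one congruence at a time:
  Start: x ≡ 0 (mod 19).
  Combine with x ≡ 2 (mod 13); new modulus lcm = 247.
    Write x = 0 + 19·t and substitute into x ≡ 2 (mod 13): 19·t ≡ 2 − 0 = 2 (mod 13).
    Reduce coefficients mod 13: 6·t ≡ 2 (mod 13).
    The inverse of 6 mod 13 is 11 (since 6·11 = 66 = 5·13 + 1), so t ≡ 11·2 = 22 ≡ 9 (mod 13).
    Then x = 0 + 19·9 = 171, valid modulo lcm(19, 13) = 247: x ≡ 171 (mod 247).
  Combine with x ≡ 9 (mod 17); new modulus lcm = 4199.
    Write x = 171 + 247·t and substitute into x ≡ 9 (mod 17): 247·t ≡ 9 − 171 = -162 (mod 17).
    Reduce coefficients mod 17: 9·t ≡ 8 (mod 17).
    The inverse of 9 mod 17 is 2 (since 9·2 = 18 = 1·17 + 1), so t ≡ 2·8 = 16 ≡ 16 (mod 17).
    Then x = 171 + 247·16 = 4123, valid modulo lcm(247, 17) = 4199: x ≡ 4123 (mod 4199).
  Combine with x ≡ 6 (mod 7); new modulus lcm = 29393.
    Write x = 4123 + 4199·t and substitute into x ≡ 6 (mod 7): 4199·t ≡ 6 − 4123 = -4117 (mod 7).
    Reduce coefficients mod 7: 6·t ≡ 6 (mod 7).
    The inverse of 6 mod 7 is 6 (since 6·6 = 36 = 5·7 + 1), so t ≡ 6·6 = 36 ≡ 1 (mod 7).
    Then x = 4123 + 4199·1 = 8322, valid modulo lcm(4199, 7) = 29393: x ≡ 8322 (mod 29393).
  Combine with x ≡ 13 (mod 16); new modulus lcm = 470288.
    Write x = 8322 + 29393·t and substitute into x ≡ 13 (mod 16): 29393·t ≡ 13 − 8322 = -8309 (mod 16).
    Reduce coefficients mod 16: 1·t ≡ 11 (mod 16).
    So t ≡ 11 (mod 16).
    Then x = 8322 + 29393·11 = 331645, valid modulo lcm(29393, 16) = 470288: x ≡ 331645 (mod 470288).
Verify against each original: 331645 mod 19 = 0, 331645 mod 13 = 2, 331645 mod 17 = 9, 331645 mod 7 = 6, 331645 mod 16 = 13.

x ≡ 331645 (mod 470288).


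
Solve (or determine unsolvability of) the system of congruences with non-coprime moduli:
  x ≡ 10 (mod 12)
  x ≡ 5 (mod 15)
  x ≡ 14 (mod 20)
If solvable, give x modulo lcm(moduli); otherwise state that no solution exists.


Moduli 12, 15, 20 are not pairwise coprime, so CRT works modulo lcm(m_i) when all pairwise compatibility conditions hold.
Pairwise compatibility: gcd(m_i, m_j) must divide a_i - a_j for every pair.
Merge one congruence at a time:
  Start: x ≡ 10 (mod 12).
  Combine with x ≡ 5 (mod 15): gcd(12, 15) = 3, and 5 - 10 = -5 is NOT divisible by 3.
    ⇒ system is inconsistent (no integer solution).

No solution (the system is inconsistent).


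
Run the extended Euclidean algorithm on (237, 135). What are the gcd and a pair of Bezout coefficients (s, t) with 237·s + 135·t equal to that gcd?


Euclidean algorithm on (237, 135) — divide until remainder is 0:
  237 = 1 · 135 + 102
  135 = 1 · 102 + 33
  102 = 3 · 33 + 3
  33 = 11 · 3 + 0
gcd(237, 135) = 3.
Track Bezout coefficients alongside the remainders: start with r₀ = 237 = a·1 + b·0 (s = 1, t = 0) and r₁ = 135 = a·0 + b·1 (s = 0, t = 1); each new remainder r_{k+1} = r_{k-1} − q_k·r_k inherits s_{k+1} = s_{k-1} − q_k·s_k, t_{k+1} = t_{k-1} − q_k·t_k, so r_k = a·s_k + b·t_k at every step:
  q = 1: r = 102, s = 1 − 1·0 = 1, t = 0 − 1·1 = -1  (check: 237·1 + 135·(-1) = 102)
  q = 1: r = 33, s = 0 − 1·1 = -1, t = 1 − 1·(-1) = 2  (check: 237·(-1) + 135·2 = 33)
  q = 3: r = 3, s = 1 − 3·(-1) = 4, t = -1 − 3·2 = -7  (check: 237·4 + 135·(-7) = 3)
The row with r = 3 (the gcd) gives the Bezout coefficients s = 4, t = -7.
Result: 237 · (4) + 135 · (-7) = 3.

gcd(237, 135) = 3; s = 4, t = -7 (check: 237·4 + 135·(-7) = 3).


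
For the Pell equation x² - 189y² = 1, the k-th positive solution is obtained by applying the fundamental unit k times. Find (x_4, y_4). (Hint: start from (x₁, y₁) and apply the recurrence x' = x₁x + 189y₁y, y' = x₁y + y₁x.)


Step 1: Find the fundamental solution (x₁, y₁) of x² - 189y² = 1.
  Expand √189 as a continued fraction. a₀ = ⌊√189⌋ = 13; iterate m_{k+1} = d_k·a_k − m_k, d_{k+1} = (189 − m_{k+1}²)/d_k, a_{k+1} = ⌊(a₀ + m_{k+1})/d_{k+1}⌋ (starting m₀ = 0, d₀ = 1), with convergents p_k = a_k·p_{k-1} + p_{k-2}, q_k = a_k·q_{k-1} + q_{k-2} (p₋₁ = 1, q₋₁ = 0):
  k = 0: a₀ = 13; p₀/q₀ = 13/1; p₀² − 189·q₀² = 169 − 189 = -20.
  k = 1: m = 13, d = 20, a = ⌊(13 + 13)/20⌋ = 1; p/q = (1·13 + 1)/(1·1 + 0) = 14/1; p² − 189·q² = 196 − 189 = 7.
  k = 2: m = 7, d = 7, a = ⌊(13 + 7)/7⌋ = 2; p/q = (2·14 + 13)/(2·1 + 1) = 41/3; p² − 189·q² = 1681 − 1701 = -20.
  k = 3: m = 7, d = 20, a = ⌊(13 + 7)/20⌋ = 1; p/q = (1·41 + 14)/(1·3 + 1) = 55/4; p² − 189·q² = 3025 − 3024 = 1.
  The first convergent with p² − 189·q² = 1 gives the fundamental solution (x₁, y₁) = (55, 4).
Step 2: Apply the recurrence (x_{n+1}, y_{n+1}) = (x₁x_n + 189y₁y_n, x₁y_n + y₁x_n) repeatedly.
  From (x_1, y_1) = (55, 4): x_2 = 55·55 + 189·4·4 = 6049; y_2 = 55·4 + 4·55 = 440.
  From (x_2, y_2) = (6049, 440): x_3 = 55·6049 + 189·4·440 = 665335; y_3 = 55·440 + 4·6049 = 48396.
  From (x_3, y_3) = (665335, 48396): x_4 = 55·665335 + 189·4·48396 = 73180801; y_4 = 55·48396 + 4·665335 = 5323120.
Step 3: Verify x_4² - 189·y_4² = 5355429635001601 - 5355429635001600 = 1 (should be 1). ✓

(x_1, y_1) = (55, 4); (x_4, y_4) = (73180801, 5323120).


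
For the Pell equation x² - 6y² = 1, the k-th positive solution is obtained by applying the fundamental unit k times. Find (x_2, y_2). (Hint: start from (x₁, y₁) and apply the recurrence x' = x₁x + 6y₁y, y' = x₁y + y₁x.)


Step 1: Find the fundamental solution (x₁, y₁) of x² - 6y² = 1.
  Expand √6 as a continued fraction. a₀ = ⌊√6⌋ = 2; iterate m_{k+1} = d_k·a_k − m_k, d_{k+1} = (6 − m_{k+1}²)/d_k, a_{k+1} = ⌊(a₀ + m_{k+1})/d_{k+1}⌋ (starting m₀ = 0, d₀ = 1), with convergents p_k = a_k·p_{k-1} + p_{k-2}, q_k = a_k·q_{k-1} + q_{k-2} (p₋₁ = 1, q₋₁ = 0):
  k = 0: a₀ = 2; p₀/q₀ = 2/1; p₀² − 6·q₀² = 4 − 6 = -2.
  k = 1: m = 2, d = 2, a = ⌊(2 + 2)/2⌋ = 2; p/q = (2·2 + 1)/(2·1 + 0) = 5/2; p² − 6·q² = 25 − 24 = 1.
  The first convergent with p² − 6·q² = 1 gives the fundamental solution (x₁, y₁) = (5, 2).
Step 2: Apply the recurrence (x_{n+1}, y_{n+1}) = (x₁x_n + 6y₁y_n, x₁y_n + y₁x_n) repeatedly.
  From (x_1, y_1) = (5, 2): x_2 = 5·5 + 6·2·2 = 49; y_2 = 5·2 + 2·5 = 20.
Step 3: Verify x_2² - 6·y_2² = 2401 - 2400 = 1 (should be 1). ✓

(x_1, y_1) = (5, 2); (x_2, y_2) = (49, 20).


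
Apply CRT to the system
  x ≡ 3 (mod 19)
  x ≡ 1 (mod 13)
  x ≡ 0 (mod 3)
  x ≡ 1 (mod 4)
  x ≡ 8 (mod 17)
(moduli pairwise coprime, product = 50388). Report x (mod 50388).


Product of moduli M = 19 · 13 · 3 · 4 · 17 = 50388.
Merge one congruence at a time:
  Start: x ≡ 3 (mod 19).
  Combine with x ≡ 1 (mod 13); new modulus lcm = 247.
    Write x = 3 + 19·t and substitute into x ≡ 1 (mod 13): 19·t ≡ 1 − 3 = -2 (mod 13).
    Reduce coefficients mod 13: 6·t ≡ 11 (mod 13).
    The inverse of 6 mod 13 is 11 (since 6·11 = 66 = 5·13 + 1), so t ≡ 11·11 = 121 ≡ 4 (mod 13).
    Then x = 3 + 19·4 = 79, valid modulo lcm(19, 13) = 247: x ≡ 79 (mod 247).
  Combine with x ≡ 0 (mod 3); new modulus lcm = 741.
    Write x = 79 + 247·t and substitute into x ≡ 0 (mod 3): 247·t ≡ 0 − 79 = -79 (mod 3).
    Reduce coefficients mod 3: 1·t ≡ 2 (mod 3).
    So t ≡ 2 (mod 3).
    Then x = 79 + 247·2 = 573, valid modulo lcm(247, 3) = 741: x ≡ 573 (mod 741).
  Combine with x ≡ 1 (mod 4); new modulus lcm = 2964.
    Write x = 573 + 741·t and substitute into x ≡ 1 (mod 4): 741·t ≡ 1 − 573 = -572 (mod 4).
    Reduce coefficients mod 4: 1·t ≡ 0 (mod 4).
    So t ≡ 0 (mod 4).
    Then x = 573 + 741·0 = 573, valid modulo lcm(741, 4) = 2964: x ≡ 573 (mod 2964).
  Combine with x ≡ 8 (mod 17); new modulus lcm = 50388.
    Write x = 573 + 2964·t and substitute into x ≡ 8 (mod 17): 2964·t ≡ 8 − 573 = -565 (mod 17).
    Reduce coefficients mod 17: 6·t ≡ 13 (mod 17).
    The inverse of 6 mod 17 is 3 (since 6·3 = 18 = 1·17 + 1), so t ≡ 3·13 = 39 ≡ 5 (mod 17).
    Then x = 573 + 2964·5 = 15393, valid modulo lcm(2964, 17) = 50388: x ≡ 15393 (mod 50388).
Verify against each original: 15393 mod 19 = 3, 15393 mod 13 = 1, 15393 mod 3 = 0, 15393 mod 4 = 1, 15393 mod 17 = 8.

x ≡ 15393 (mod 50388).


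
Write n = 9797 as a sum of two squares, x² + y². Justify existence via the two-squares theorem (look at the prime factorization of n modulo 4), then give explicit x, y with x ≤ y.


Step 1: Factor n = 9797 = 97 · 101.
Step 2: Check the mod-4 condition on each prime factor: 97 ≡ 1 (mod 4), exponent 1; 101 ≡ 1 (mod 4), exponent 1.
All primes ≡ 3 (mod 4) appear to even exponent (or don't appear), so by the two-squares theorem n IS expressible as a sum of two squares.
Step 3: Build a representation. Here n = 97 · 101 is a product of primes ≡ 1 (mod 4). Each prime p ≡ 1 (mod 4) is itself a sum of two squares; find a² by testing p − a² for a perfect square:
  97: 97 − 1² = 96, 97 − 2² = 93, 97 − 3² = 88, 97 − 4² = 81 = 9² ⇒ 97 = 4² + 9².
  101: 101 − 1² = 100 = 10² ⇒ 101 = 1² + 10².
  Combine using the Brahmagupta–Fibonacci identity (a² + b²)(c² + d²) = (ac − bd)² + (ad + bc)² = (ac + bd)² + (ad − bc)²:
  97 · 101 = 9797: from (4² + 9²)(1² + 10²), take (4·1 − 9·10, 4·10 + 9·1) = (4 − 90, 40 + 9) = (-86, 49); dropping signs (only squares matter) gives (86, 49); check 86² + 49² = 7396 + 2401 = 9797 ✓.
Step 4: Order so x ≤ y and verify: 49² + 86² = 2401 + 7396 = 9797 = n. ✓

n = 9797 = 49² + 86² (one valid representation with x ≤ y).
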